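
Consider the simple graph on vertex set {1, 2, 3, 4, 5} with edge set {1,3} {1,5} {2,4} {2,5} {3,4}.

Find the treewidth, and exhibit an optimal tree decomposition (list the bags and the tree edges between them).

Treewidth 2.
One such decomposition:
Bags: B1 = {1, 2, 5}  B2 = {1, 2, 3}  B3 = {2, 3, 4}
Tree: B1–B2, B2–B3

Each bag holds 3 vertices, so the decomposition has width 2, which upper-bounds the treewidth. Since 2–5–1–3–4–2 is a cycle in G, G is not acyclic. Forests are exactly the graphs of treewidth ≤ 1, so tw(G) ≥ 2. Hence tw(G) = 2 exactly.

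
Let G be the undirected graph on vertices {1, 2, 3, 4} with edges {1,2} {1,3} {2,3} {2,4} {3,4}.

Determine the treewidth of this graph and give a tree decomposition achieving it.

Treewidth 2.
Bags: B1 = {2, 3, 4}  B2 = {1, 2, 3}
Tree: B1–B2

The largest bag has 3 vertices, giving width 2; this decomposition certifies tw(G) ≤ 2. Conversely, {1, 2, 3} is a clique of size 3, and the vertices of any clique must share a bag in every tree decomposition; so some bag has ≥ 3 vertices and tw(G) ≥ 2. Therefore the treewidth is 2.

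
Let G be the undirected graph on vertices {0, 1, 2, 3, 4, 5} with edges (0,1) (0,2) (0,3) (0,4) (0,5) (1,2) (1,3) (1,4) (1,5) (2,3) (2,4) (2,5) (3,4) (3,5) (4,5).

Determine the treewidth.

5

A width-5 tree decomposition is:
Bags: B1 = {0, 1, 2, 3, 4, 5}
Tree: (single bag)
A single bag containing all 6 vertices is trivially a valid decomposition of width 5. On the other hand G contains the 6-clique {0, 1, 2, 3, 4, 5}. A clique must lie in a single bag of any decomposition, so no decomposition can have width below 5. Therefore the treewidth is 5.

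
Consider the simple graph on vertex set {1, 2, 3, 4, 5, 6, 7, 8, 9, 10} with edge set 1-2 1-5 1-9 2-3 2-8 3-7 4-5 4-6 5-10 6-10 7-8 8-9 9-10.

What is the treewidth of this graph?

2

A width-2 tree decomposition is:
Bags: B1 = {4, 6, 10}  B2 = {4, 5, 10}  B3 = {5, 9, 10}  B4 = {1, 5, 9}  B5 = {1, 8, 9}  B6 = {1, 2, 8}  B7 = {2, 7, 8}  B8 = {2, 3, 7}
Tree: B1–B2, B2–B3, B3–B4, B4–B5, B5–B6, B6–B7, B7–B8
Each bag holds 3 vertices, so the decomposition has width 2, which upper-bounds the treewidth. For the lower bound, G contains the cycle 6–4–5–10–6, so G is not a forest; only forests have treewidth ≤ 1, hence tw(G) ≥ 2. The upper and lower bounds meet at 2, so that is the treewidth.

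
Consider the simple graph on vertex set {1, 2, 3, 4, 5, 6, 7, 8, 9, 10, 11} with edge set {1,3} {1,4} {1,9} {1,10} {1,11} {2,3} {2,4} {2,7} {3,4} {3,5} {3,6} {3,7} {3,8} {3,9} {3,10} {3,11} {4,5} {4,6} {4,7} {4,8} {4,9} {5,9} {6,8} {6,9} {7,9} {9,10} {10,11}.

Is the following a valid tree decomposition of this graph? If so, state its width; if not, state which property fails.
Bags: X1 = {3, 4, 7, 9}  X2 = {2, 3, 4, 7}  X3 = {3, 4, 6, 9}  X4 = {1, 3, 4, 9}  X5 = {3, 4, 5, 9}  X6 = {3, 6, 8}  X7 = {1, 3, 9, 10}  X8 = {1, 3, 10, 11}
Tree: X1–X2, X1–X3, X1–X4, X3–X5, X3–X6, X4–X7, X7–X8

A tree decomposition must satisfy three properties: every vertex lies in some bag; for every edge, both endpoints lie together in some bag; and for every vertex, the bags containing it form a connected subtree. Here edge (4,8) lies in no bag, so the decomposition is invalid.

No — edge (4,8) lies in no bag.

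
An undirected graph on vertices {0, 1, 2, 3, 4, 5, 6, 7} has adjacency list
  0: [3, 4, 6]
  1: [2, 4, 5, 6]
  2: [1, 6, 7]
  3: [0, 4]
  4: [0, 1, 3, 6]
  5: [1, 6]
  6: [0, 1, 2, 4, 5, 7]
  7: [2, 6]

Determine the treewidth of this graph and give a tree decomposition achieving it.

Every bag has size at most 3, so the width is 3 − 1 = 2 and tw(G) ≤ 2. On the other hand G contains the 3-clique {0, 3, 4}. A clique must lie in a single bag of any decomposition, so no decomposition can have width below 2. Therefore the treewidth is 2.

Treewidth 2.
One such decomposition:
Bags: B1 = {1, 2, 6}  B2 = {1, 5, 6}  B3 = {2, 6, 7}  B4 = {1, 4, 6}  B5 = {0, 4, 6}  B6 = {0, 3, 4}
Tree: B1–B2, B1–B3, B2–B4, B4–B5, B5–B6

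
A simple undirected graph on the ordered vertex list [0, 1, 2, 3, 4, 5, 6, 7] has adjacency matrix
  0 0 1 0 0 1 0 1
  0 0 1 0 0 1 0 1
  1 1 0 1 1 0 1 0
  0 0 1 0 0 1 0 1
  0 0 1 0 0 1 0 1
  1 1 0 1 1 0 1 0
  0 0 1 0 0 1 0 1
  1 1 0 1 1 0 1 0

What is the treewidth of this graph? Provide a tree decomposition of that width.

Treewidth 3.
One optimal decomposition is:
Bags: B1 = {2, 5, 6, 7}  B2 = {2, 3, 5, 7}  B3 = {1, 2, 5, 7}  B4 = {0, 2, 5, 7}  B5 = {2, 4, 5, 7}
Tree: B1–B2, B2–B3, B3–B4, B4–B5

Each bag holds 4 vertices, so the decomposition has width 3, which upper-bounds the treewidth. For the lower bound: the 4 vertex sets {2,6}, {3,7}, {5}, {1} are disjoint, each induces a connected subgraph, and every pair is joined by at least one edge of G. Contracting each set to a single vertex therefore yields K_{4} as a minor, and since treewidth is minor-monotone, tw(G) ≥ tw(K_{4}) = 3. The upper and lower bounds meet at 3, so that is the treewidth.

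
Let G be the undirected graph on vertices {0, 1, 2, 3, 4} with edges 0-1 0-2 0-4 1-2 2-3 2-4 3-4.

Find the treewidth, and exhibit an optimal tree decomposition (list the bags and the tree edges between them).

Each bag holds 3 vertices, so the decomposition has width 2, which upper-bounds the treewidth. Conversely, {0, 1, 2} is a clique of size 3, and the vertices of any clique must share a bag in every tree decomposition; so some bag has ≥ 3 vertices and tw(G) ≥ 2. Therefore the treewidth is 2.

Treewidth 2.
Bags: B1 = {0, 1, 2}  B2 = {0, 2, 4}  B3 = {2, 3, 4}
Tree: B1–B2, B2–B3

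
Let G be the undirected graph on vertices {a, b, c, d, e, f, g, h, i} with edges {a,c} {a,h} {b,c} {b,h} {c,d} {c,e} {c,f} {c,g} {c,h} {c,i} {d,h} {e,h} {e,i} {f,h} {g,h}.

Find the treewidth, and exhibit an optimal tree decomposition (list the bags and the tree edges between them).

Every bag has size at most 3, so the width is 3 − 1 = 2 and tw(G) ≤ 2. Conversely, {c, d, h} is a clique of size 3, and the vertices of any clique must share a bag in every tree decomposition; so some bag has ≥ 3 vertices and tw(G) ≥ 2. Hence tw(G) = 2 exactly.

Treewidth 2.
One such decomposition:
Bags: B1 = {b, c, h}  B2 = {c, e, h}  B3 = {a, c, h}  B4 = {c, e, i}  B5 = {c, f, h}  B6 = {c, d, h}  B7 = {c, g, h}
Tree: B1–B2, B1–B3, B2–B4, B1–B5, B3–B6, B2–B7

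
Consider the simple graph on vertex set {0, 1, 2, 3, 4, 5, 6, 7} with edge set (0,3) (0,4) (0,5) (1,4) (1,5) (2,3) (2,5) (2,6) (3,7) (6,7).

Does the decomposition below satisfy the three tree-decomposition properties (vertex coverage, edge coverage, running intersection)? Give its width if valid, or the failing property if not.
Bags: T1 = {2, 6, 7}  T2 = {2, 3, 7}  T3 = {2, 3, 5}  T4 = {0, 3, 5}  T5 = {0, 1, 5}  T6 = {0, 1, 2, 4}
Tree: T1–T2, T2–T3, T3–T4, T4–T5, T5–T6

A tree decomposition must satisfy three properties: every vertex lies in some bag; for every edge, both endpoints lie together in some bag; and for every vertex, the bags containing it form a connected subtree. Here bags containing vertex 2 are not connected in the tree, so the decomposition is invalid.

No — bags containing vertex 2 are not connected in the tree.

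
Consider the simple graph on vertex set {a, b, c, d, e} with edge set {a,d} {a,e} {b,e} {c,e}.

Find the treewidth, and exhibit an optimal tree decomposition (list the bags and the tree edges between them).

Treewidth 1.
Bags: B1 = {b, e}  B2 = {a, e}  B3 = {a, d}  B4 = {c, e}
Tree: B1–B2, B2–B3, B1–B4

Every bag has size at most 2, so the width is 2 − 1 = 1 and tw(G) ≤ 1. Since G has at least one edge (e.g. b–e), it is not an edgeless graph, so tw(G) ≥ 1. Therefore the treewidth is 1.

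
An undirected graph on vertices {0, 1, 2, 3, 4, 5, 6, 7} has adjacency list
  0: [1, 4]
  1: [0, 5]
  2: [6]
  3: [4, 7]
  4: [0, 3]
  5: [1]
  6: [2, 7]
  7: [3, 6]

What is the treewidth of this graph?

1

A width-1 tree decomposition is:
Bags: B1 = {1, 5}  B2 = {0, 1}  B3 = {0, 4}  B4 = {3, 4}  B5 = {3, 7}  B6 = {6, 7}  B7 = {2, 6}
Tree: B1–B2, B2–B3, B3–B4, B4–B5, B5–B6, B6–B7
Every bag has size at most 2, so the width is 2 − 1 = 1 and tw(G) ≤ 1. G has an edge, so its treewidth is at least 1. The upper and lower bounds meet at 1, so that is the treewidth.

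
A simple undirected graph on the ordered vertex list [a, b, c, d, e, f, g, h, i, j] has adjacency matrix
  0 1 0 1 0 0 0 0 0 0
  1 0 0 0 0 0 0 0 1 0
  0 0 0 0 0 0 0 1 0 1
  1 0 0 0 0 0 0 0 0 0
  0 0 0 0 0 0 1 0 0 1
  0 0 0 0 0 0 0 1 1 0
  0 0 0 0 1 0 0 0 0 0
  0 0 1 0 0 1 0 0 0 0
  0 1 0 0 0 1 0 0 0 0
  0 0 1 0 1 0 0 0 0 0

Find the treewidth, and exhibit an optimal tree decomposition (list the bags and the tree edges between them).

Treewidth 1.
One optimal decomposition is:
Bags: B1 = {e, g}  B2 = {e, j}  B3 = {c, j}  B4 = {c, h}  B5 = {f, h}  B6 = {f, i}  B7 = {b, i}  B8 = {a, b}  B9 = {a, d}
Tree: B1–B2, B2–B3, B3–B4, B4–B5, B5–B6, B6–B7, B7–B8, B8–B9

The largest bag has 2 vertices, giving width 1; this decomposition certifies tw(G) ≤ 1. G has an edge, so its treewidth is at least 1. Combining the bounds, tw(G) = 1.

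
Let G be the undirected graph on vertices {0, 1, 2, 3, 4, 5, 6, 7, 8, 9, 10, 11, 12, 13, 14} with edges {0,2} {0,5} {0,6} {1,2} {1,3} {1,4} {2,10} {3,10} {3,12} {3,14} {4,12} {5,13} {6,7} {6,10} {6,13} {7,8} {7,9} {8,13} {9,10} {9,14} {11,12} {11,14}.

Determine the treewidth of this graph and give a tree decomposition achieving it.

Treewidth 3.
One optimal decomposition is:
Bags: B1 = {5, 7, 8, 13}  B2 = {5, 6, 7, 13}  B3 = {0, 5, 6, 7}  B4 = {0, 6, 7, 9}  B5 = {0, 6, 9, 10}  B6 = {0, 2, 9, 10}  B7 = {2, 9, 10, 14}  B8 = {2, 3, 10, 14}  B9 = {1, 2, 3, 14}  B10 = {1, 3, 11, 14}  B11 = {1, 3, 11, 12}  B12 = {1, 4, 11, 12}
Tree: B1–B2, B2–B3, B3–B4, B4–B5, B5–B6, B6–B7, B7–B8, B8–B9, B9–B10, B10–B11, B11–B12

Every bag has size at most 4, so the width is 4 − 1 = 3 and tw(G) ≤ 3. For the lower bound: the 4 vertex sets {5,8,13}, {7}, {6}, {0,2,9,10} are disjoint, each induces a connected subgraph, and every pair is joined by at least one edge of G. Contracting each set to a single vertex therefore yields K_{4} as a minor, and since treewidth is minor-monotone, tw(G) ≥ tw(K_{4}) = 3. Combining the bounds, tw(G) = 3.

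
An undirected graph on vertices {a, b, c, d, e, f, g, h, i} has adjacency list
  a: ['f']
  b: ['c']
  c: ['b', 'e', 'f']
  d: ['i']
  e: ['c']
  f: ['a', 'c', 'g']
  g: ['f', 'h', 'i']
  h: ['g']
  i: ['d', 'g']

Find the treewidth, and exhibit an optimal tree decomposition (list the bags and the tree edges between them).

Treewidth 1.
One optimal decomposition is:
Bags: B1 = {a, f}  B2 = {f, g}  B3 = {c, f}  B4 = {g, i}  B5 = {d, i}  B6 = {c, e}  B7 = {g, h}  B8 = {b, c}
Tree: B1–B2, B2–B3, B2–B4, B4–B5, B3–B6, B4–B7, B6–B8

The largest bag has 2 vertices, giving width 1; this decomposition certifies tw(G) ≤ 1. G has an edge, so its treewidth is at least 1. Therefore the treewidth is 1.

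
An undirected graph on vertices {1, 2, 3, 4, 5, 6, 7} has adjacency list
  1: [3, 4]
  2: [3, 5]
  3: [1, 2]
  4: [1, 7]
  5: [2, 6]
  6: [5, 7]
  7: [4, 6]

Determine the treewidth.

A width-2 tree decomposition is:
Bags: B1 = {2, 3, 5}  B2 = {1, 3, 5}  B3 = {1, 4, 5}  B4 = {4, 5, 7}  B5 = {5, 6, 7}
Tree: B1–B2, B2–B3, B3–B4, B4–B5
Each bag holds 3 vertices, so the decomposition has width 2, which upper-bounds the treewidth. Since 5–2–3–1–4–7–6–5 is a cycle in G, G is not acyclic. Forests are exactly the graphs of treewidth ≤ 1, so tw(G) ≥ 2. Hence tw(G) = 2 exactly.

2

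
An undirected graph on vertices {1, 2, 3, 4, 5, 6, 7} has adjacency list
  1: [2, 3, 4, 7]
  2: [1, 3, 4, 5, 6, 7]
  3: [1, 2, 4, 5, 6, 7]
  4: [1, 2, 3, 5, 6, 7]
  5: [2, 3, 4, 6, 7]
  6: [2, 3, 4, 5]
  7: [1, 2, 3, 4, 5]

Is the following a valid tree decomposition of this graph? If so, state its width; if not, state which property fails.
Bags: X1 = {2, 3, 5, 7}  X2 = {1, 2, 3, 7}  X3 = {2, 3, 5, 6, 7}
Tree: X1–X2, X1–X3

No — vertex 4 appears in no bag.

A tree decomposition must satisfy three properties: every vertex lies in some bag; for every edge, both endpoints lie together in some bag; and for every vertex, the bags containing it form a connected subtree. Here vertex 4 appears in no bag, so the decomposition is invalid.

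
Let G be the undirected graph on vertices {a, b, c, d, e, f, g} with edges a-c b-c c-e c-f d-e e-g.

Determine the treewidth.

A width-1 tree decomposition is:
Bags: B1 = {e, g}  B2 = {d, e}  B3 = {c, e}  B4 = {c, f}  B5 = {a, c}  B6 = {b, c}
Tree: B1–B2, B1–B3, B3–B4, B3–B5, B5–B6
Every bag has size at most 2, so the width is 2 − 1 = 1 and tw(G) ≤ 1. Any graph with an edge has treewidth ≥ 1, and G has the edge e–g. Therefore the treewidth is 1.

1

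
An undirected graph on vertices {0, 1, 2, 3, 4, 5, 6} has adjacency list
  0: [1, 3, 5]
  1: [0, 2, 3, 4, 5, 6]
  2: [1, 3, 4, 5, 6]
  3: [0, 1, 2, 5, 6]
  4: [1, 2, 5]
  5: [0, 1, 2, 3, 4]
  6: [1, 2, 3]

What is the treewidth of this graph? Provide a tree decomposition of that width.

Treewidth 3.
One such decomposition:
Bags: B1 = {0, 1, 3, 5}  B2 = {1, 2, 3, 5}  B3 = {1, 2, 4, 5}  B4 = {1, 2, 3, 6}
Tree: B1–B2, B2–B3, B2–B4

Every bag has size at most 4, so the width is 4 − 1 = 3 and tw(G) ≤ 3. For the lower bound, the 4 vertices {0, 1, 3, 5} are pairwise adjacent, and any tree decomposition puts a clique entirely inside one bag — forcing width ≥ 3. Therefore the treewidth is 3.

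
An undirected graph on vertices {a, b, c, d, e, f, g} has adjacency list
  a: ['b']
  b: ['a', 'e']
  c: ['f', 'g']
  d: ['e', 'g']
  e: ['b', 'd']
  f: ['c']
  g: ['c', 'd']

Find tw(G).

1

A width-1 tree decomposition is:
Bags: B1 = {a, b}  B2 = {b, e}  B3 = {d, e}  B4 = {d, g}  B5 = {c, g}  B6 = {c, f}
Tree: B1–B2, B2–B3, B3–B4, B4–B5, B5–B6
The largest bag has 2 vertices, giving width 1; this decomposition certifies tw(G) ≤ 1. Since G has at least one edge (e.g. a–b), it is not an edgeless graph, so tw(G) ≥ 1. Hence tw(G) = 1 exactly.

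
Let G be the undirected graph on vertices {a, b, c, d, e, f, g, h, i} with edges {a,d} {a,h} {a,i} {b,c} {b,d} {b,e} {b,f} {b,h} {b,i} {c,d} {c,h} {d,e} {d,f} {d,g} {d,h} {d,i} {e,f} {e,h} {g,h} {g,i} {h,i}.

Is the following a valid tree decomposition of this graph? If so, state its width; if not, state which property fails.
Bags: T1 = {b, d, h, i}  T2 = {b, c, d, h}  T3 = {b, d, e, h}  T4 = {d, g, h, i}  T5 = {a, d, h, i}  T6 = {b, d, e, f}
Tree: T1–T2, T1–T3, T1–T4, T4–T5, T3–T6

Yes; width 3.

Every vertex of G appears in some bag (union = {a, b, c, d, e, f, g, h, i}); every edge is covered by a bag; and for each vertex v the set of bags containing v is connected in the bag tree. The decomposition is therefore valid. The largest bag has 4 vertices, so the width is 3.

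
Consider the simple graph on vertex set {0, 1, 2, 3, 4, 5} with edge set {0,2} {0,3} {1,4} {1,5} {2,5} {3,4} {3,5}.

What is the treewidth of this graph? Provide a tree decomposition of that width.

The largest bag has 3 vertices, giving width 2; this decomposition certifies tw(G) ≤ 2. For the lower bound, G contains the cycle 4–1–5–3–4, so G is not a forest; only forests have treewidth ≤ 1, hence tw(G) ≥ 2. Combining the bounds, tw(G) = 2.

Treewidth 2.
Bags: B1 = {1, 3, 4}  B2 = {1, 3, 5}  B3 = {0, 3, 5}  B4 = {0, 2, 5}
Tree: B1–B2, B2–B3, B3–B4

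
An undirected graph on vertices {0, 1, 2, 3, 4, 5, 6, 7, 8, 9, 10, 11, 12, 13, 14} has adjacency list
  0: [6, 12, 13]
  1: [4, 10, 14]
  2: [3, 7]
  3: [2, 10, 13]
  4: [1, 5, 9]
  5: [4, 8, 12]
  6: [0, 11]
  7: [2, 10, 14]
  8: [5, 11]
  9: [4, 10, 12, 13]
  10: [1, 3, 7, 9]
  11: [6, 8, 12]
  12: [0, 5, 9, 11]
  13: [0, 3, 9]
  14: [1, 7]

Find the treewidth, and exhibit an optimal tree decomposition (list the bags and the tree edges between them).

The largest bag has 4 vertices, giving width 3; this decomposition certifies tw(G) ≤ 3. For the lower bound: the 4 vertex sets {6,8,11}, {5}, {12}, {0,4,9,13} are disjoint, each induces a connected subgraph, and every pair is joined by at least one edge of G. Contracting each set to a single vertex therefore yields K_{4} as a minor, and since treewidth is minor-monotone, tw(G) ≥ tw(K_{4}) = 3. The upper and lower bounds meet at 3, so that is the treewidth.

Treewidth 3.
Bags: B1 = {5, 6, 8, 11}  B2 = {5, 6, 11, 12}  B3 = {0, 5, 6, 12}  B4 = {0, 4, 5, 12}  B5 = {0, 4, 9, 12}  B6 = {0, 4, 9, 13}  B7 = {1, 4, 9, 13}  B8 = {1, 9, 10, 13}  B9 = {1, 3, 10, 13}  B10 = {1, 3, 10, 14}  B11 = {3, 7, 10, 14}  B12 = {2, 3, 7, 14}
Tree: B1–B2, B2–B3, B3–B4, B4–B5, B5–B6, B6–B7, B7–B8, B8–B9, B9–B10, B10–B11, B11–B12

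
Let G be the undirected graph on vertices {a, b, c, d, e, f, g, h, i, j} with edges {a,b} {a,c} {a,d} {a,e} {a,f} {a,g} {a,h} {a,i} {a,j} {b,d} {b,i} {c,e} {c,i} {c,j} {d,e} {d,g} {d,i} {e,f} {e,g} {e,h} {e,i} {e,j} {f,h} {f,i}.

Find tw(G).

3

A width-3 tree decomposition is:
Bags: B1 = {a, e, f, i}  B2 = {a, e, f, h}  B3 = {a, d, e, i}  B4 = {a, d, e, g}  B5 = {a, c, e, i}  B6 = {a, b, d, i}  B7 = {a, c, e, j}
Tree: B1–B2, B1–B3, B3–B4, B1–B5, B3–B6, B5–B7
Each bag holds 4 vertices, so the decomposition has width 3, which upper-bounds the treewidth. Conversely, {a, d, e, g} is a clique of size 4, and the vertices of any clique must share a bag in every tree decomposition; so some bag has ≥ 4 vertices and tw(G) ≥ 3. Combining the bounds, tw(G) = 3.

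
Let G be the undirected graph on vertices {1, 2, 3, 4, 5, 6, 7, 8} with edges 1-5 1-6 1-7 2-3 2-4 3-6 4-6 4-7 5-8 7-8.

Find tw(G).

A width-2 tree decomposition is:
Bags: B1 = {2, 3, 4}  B2 = {3, 4, 6}  B3 = {4, 6, 7}  B4 = {1, 6, 7}  B5 = {1, 7, 8}  B6 = {1, 5, 8}
Tree: B1–B2, B2–B3, B3–B4, B4–B5, B5–B6
Every bag has size at most 3, so the width is 3 − 1 = 2 and tw(G) ≤ 2. The edges 2–3–6–4–2 form a cycle, so G is not a tree and its treewidth is at least 2. Therefore the treewidth is 2.

2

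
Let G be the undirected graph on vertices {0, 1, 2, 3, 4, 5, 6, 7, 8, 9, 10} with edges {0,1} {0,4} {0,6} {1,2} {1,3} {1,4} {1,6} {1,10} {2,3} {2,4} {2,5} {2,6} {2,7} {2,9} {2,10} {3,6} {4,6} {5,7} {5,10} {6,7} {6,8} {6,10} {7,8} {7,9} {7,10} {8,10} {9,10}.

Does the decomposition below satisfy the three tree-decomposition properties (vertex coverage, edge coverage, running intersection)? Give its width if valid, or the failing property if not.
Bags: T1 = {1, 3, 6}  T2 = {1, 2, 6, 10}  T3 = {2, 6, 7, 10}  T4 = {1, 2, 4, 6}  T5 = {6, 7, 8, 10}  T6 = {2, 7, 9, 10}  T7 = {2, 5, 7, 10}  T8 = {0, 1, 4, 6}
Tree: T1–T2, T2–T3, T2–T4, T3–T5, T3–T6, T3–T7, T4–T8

A tree decomposition must satisfy three properties: every vertex lies in some bag; for every edge, both endpoints lie together in some bag; and for every vertex, the bags containing it form a connected subtree. Here edge (2,3) lies in no bag, so the decomposition is invalid.

No — edge (2,3) lies in no bag.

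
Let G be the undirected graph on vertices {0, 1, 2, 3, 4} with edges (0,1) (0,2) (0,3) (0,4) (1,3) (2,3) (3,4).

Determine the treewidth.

2

A width-2 tree decomposition is:
Bags: B1 = {0, 1, 3}  B2 = {0, 2, 3}  B3 = {0, 3, 4}
Tree: B1–B2, B1–B3
Each bag holds 3 vertices, so the decomposition has width 2, which upper-bounds the treewidth. Conversely, {0, 1, 3} is a clique of size 3, and the vertices of any clique must share a bag in every tree decomposition; so some bag has ≥ 3 vertices and tw(G) ≥ 2. Combining the bounds, tw(G) = 2.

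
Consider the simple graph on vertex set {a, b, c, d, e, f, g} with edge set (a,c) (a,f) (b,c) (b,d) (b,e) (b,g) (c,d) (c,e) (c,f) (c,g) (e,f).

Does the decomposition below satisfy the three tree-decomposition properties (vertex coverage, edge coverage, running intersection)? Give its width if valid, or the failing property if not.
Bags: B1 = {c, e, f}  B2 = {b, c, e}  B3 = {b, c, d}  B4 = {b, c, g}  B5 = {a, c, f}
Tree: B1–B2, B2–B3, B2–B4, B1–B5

Every vertex of G appears in some bag (union = {a, b, c, d, e, f, g}); every edge is covered by a bag; and for each vertex v the set of bags containing v is connected in the bag tree. The decomposition is therefore valid. The largest bag has 3 vertices, so the width is 2.

Yes; width 2.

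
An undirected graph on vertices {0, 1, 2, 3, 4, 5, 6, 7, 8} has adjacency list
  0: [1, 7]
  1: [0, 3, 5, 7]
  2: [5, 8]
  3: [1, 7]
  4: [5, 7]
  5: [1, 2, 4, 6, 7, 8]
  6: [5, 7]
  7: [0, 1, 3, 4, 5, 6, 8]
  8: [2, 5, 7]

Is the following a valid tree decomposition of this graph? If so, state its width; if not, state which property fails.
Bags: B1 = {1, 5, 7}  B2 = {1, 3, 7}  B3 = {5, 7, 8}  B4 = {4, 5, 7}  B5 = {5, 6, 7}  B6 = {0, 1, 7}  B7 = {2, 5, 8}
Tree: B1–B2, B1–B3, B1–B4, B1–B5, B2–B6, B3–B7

Yes; width 2.

Checking the three conditions: (i) the bags cover all of {0, 1, 2, 3, 4, 5, 6, 7, 8}; (ii) for each edge, some bag contains both endpoints; (iii) the bags containing any fixed vertex form a subtree. All hold, so the decomposition is valid with width 3 − 1 = 2.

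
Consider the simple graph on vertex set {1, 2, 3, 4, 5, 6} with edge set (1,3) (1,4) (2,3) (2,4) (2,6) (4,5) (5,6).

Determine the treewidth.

A width-2 tree decomposition is:
Bags: B1 = {1, 3, 4}  B2 = {2, 3, 4}  B3 = {2, 4, 5}  B4 = {2, 5, 6}
Tree: B1–B2, B2–B3, B3–B4
Every bag has size at most 3, so the width is 3 − 1 = 2 and tw(G) ≤ 2. The edges 1–3–2–4–1 form a cycle, so G is not a tree and its treewidth is at least 2. The upper and lower bounds meet at 2, so that is the treewidth.

2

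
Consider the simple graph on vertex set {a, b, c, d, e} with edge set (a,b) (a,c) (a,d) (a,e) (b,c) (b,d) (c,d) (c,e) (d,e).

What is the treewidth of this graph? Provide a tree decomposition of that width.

Each bag holds 4 vertices, so the decomposition has width 3, which upper-bounds the treewidth. On the other hand G contains the 4-clique {a, c, d, e}. A clique must lie in a single bag of any decomposition, so no decomposition can have width below 3. Combining the bounds, tw(G) = 3.

Treewidth 3.
Bags: B1 = {a, b, c, d}  B2 = {a, c, d, e}
Tree: B1–B2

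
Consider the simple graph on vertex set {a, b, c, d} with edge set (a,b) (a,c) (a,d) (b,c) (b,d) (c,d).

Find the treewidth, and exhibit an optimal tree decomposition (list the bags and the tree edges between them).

A single bag containing all 4 vertices is trivially a valid decomposition of width 3. For the lower bound, the 4 vertices {a, b, c, d} are pairwise adjacent, and any tree decomposition puts a clique entirely inside one bag — forcing width ≥ 3. Therefore the treewidth is 3.

Treewidth 3.
One such decomposition:
Bags: B1 = {a, b, c, d}
Tree: (single bag)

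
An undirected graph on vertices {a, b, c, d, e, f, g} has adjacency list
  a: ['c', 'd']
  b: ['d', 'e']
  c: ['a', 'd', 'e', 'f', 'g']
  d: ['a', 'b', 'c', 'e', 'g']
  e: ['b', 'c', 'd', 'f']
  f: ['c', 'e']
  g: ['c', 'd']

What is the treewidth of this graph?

2

A width-2 tree decomposition is:
Bags: B1 = {a, c, d}  B2 = {c, d, g}  B3 = {c, d, e}  B4 = {b, d, e}  B5 = {c, e, f}
Tree: B1–B2, B1–B3, B3–B4, B3–B5
Every bag has size at most 3, so the width is 3 − 1 = 2 and tw(G) ≤ 2. On the other hand G contains the 3-clique {c, d, g}. A clique must lie in a single bag of any decomposition, so no decomposition can have width below 2. The upper and lower bounds meet at 2, so that is the treewidth.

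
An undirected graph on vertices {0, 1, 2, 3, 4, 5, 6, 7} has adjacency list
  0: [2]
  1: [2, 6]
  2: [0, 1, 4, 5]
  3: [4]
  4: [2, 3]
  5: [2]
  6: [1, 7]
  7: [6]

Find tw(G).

1

A width-1 tree decomposition is:
Bags: B1 = {1, 2}  B2 = {0, 2}  B3 = {2, 4}  B4 = {2, 5}  B5 = {1, 6}  B6 = {3, 4}  B7 = {6, 7}
Tree: B1–B2, B2–B3, B2–B4, B1–B5, B3–B6, B5–B7
Every bag has size at most 2, so the width is 2 − 1 = 1 and tw(G) ≤ 1. Since G has at least one edge (e.g. 2–1), it is not an edgeless graph, so tw(G) ≥ 1. Therefore the treewidth is 1.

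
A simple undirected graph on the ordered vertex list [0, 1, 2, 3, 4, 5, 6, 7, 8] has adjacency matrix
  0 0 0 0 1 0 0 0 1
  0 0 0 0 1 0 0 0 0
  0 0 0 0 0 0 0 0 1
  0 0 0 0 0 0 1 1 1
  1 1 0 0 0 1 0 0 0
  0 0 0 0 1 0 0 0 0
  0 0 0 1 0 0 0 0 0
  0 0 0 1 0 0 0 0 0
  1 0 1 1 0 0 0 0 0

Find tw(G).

1

A width-1 tree decomposition is:
Bags: B1 = {3, 8}  B2 = {0, 8}  B3 = {0, 4}  B4 = {3, 6}  B5 = {4, 5}  B6 = {2, 8}  B7 = {1, 4}  B8 = {3, 7}
Tree: B1–B2, B2–B3, B1–B4, B3–B5, B1–B6, B5–B7, B4–B8
The largest bag has 2 vertices, giving width 1; this decomposition certifies tw(G) ≤ 1. Since G has at least one edge (e.g. 8–3), it is not an edgeless graph, so tw(G) ≥ 1. The upper and lower bounds meet at 1, so that is the treewidth.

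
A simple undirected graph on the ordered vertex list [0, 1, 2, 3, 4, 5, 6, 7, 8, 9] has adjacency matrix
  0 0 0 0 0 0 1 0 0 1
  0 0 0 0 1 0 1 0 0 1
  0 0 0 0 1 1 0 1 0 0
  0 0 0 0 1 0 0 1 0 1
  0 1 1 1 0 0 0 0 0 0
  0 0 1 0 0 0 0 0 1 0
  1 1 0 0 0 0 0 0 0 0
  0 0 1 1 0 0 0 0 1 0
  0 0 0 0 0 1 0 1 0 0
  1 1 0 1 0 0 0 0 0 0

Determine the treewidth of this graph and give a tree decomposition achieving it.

Treewidth 2.
One such decomposition:
Bags: B1 = {2, 5, 8}  B2 = {2, 7, 8}  B3 = {2, 4, 7}  B4 = {3, 4, 7}  B5 = {1, 3, 4}  B6 = {1, 3, 9}  B7 = {1, 6, 9}  B8 = {0, 6, 9}
Tree: B1–B2, B2–B3, B3–B4, B4–B5, B5–B6, B6–B7, B7–B8

Every bag has size at most 3, so the width is 3 − 1 = 2 and tw(G) ≤ 2. Since 5–8–7–2–5 is a cycle in G, G is not acyclic. Forests are exactly the graphs of treewidth ≤ 1, so tw(G) ≥ 2. The upper and lower bounds meet at 2, so that is the treewidth.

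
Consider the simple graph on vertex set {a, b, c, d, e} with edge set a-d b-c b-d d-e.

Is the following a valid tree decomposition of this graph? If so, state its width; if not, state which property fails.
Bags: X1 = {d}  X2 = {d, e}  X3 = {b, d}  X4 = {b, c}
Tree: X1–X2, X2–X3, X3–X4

A tree decomposition must satisfy three properties: every vertex lies in some bag; for every edge, both endpoints lie together in some bag; and for every vertex, the bags containing it form a connected subtree. Here vertex a appears in no bag, so the decomposition is invalid.

No — vertex a appears in no bag.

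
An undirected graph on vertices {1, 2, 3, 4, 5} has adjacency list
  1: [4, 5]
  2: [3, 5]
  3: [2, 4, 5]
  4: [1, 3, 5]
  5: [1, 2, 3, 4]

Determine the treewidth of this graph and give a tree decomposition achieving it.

Every bag has size at most 3, so the width is 3 − 1 = 2 and tw(G) ≤ 2. For the lower bound, the 3 vertices {1, 4, 5} are pairwise adjacent, and any tree decomposition puts a clique entirely inside one bag — forcing width ≥ 2. Combining the bounds, tw(G) = 2.

Treewidth 2.
Bags: B1 = {3, 4, 5}  B2 = {1, 4, 5}  B3 = {2, 3, 5}
Tree: B1–B2, B1–B3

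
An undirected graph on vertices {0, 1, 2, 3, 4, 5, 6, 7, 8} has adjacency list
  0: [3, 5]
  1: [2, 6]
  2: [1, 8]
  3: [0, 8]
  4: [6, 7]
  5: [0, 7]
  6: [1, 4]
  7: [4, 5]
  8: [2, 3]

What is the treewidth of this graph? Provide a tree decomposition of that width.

Each bag holds 3 vertices, so the decomposition has width 2, which upper-bounds the treewidth. Since 3–0–5–7–4–6–1–2–8–3 is a cycle in G, G is not acyclic. Forests are exactly the graphs of treewidth ≤ 1, so tw(G) ≥ 2. Combining the bounds, tw(G) = 2.

Treewidth 2.
One optimal decomposition is:
Bags: B1 = {0, 3, 5}  B2 = {3, 5, 7}  B3 = {3, 4, 7}  B4 = {3, 4, 6}  B5 = {1, 3, 6}  B6 = {1, 2, 3}  B7 = {2, 3, 8}
Tree: B1–B2, B2–B3, B3–B4, B4–B5, B5–B6, B6–B7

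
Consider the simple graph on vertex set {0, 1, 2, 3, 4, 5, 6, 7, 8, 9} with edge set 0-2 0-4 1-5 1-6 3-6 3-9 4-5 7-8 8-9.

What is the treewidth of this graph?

A width-1 tree decomposition is:
Bags: B1 = {0, 2}  B2 = {0, 4}  B3 = {4, 5}  B4 = {1, 5}  B5 = {1, 6}  B6 = {3, 6}  B7 = {3, 9}  B8 = {8, 9}  B9 = {7, 8}
Tree: B1–B2, B2–B3, B3–B4, B4–B5, B5–B6, B6–B7, B7–B8, B8–B9
The largest bag has 2 vertices, giving width 1; this decomposition certifies tw(G) ≤ 1. Any graph with an edge has treewidth ≥ 1, and G has the edge 2–0. The upper and lower bounds meet at 1, so that is the treewidth.

1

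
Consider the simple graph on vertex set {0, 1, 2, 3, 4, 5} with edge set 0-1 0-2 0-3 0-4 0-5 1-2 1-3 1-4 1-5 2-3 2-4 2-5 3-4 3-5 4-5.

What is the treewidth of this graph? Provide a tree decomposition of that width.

Treewidth 5.
One optimal decomposition is:
Bags: B1 = {0, 1, 2, 3, 4, 5}
Tree: (single bag)

With just one bag of size 6, the width is 6 − 1 = 5, so tw(G) ≤ 5. For the lower bound, the 6 vertices {0, 1, 2, 3, 4, 5} are pairwise adjacent, and any tree decomposition puts a clique entirely inside one bag — forcing width ≥ 5. Therefore the treewidth is 5.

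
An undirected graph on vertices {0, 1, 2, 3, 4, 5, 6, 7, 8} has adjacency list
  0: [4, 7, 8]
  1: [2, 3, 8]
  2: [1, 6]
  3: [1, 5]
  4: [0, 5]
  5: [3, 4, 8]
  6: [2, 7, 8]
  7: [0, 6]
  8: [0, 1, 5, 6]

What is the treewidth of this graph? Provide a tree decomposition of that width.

Treewidth 3.
One optimal decomposition is:
Bags: B1 = {1, 2, 3, 5}  B2 = {1, 2, 5, 8}  B3 = {2, 5, 6, 8}  B4 = {4, 5, 6, 8}  B5 = {0, 4, 6, 8}  B6 = {0, 4, 6, 7}
Tree: B1–B2, B2–B3, B3–B4, B4–B5, B5–B6

Every bag has size at most 4, so the width is 4 − 1 = 3 and tw(G) ≤ 3. For the lower bound: the 4 vertex sets {1,2,3}, {5}, {8}, {0,4,6,7} are disjoint, each induces a connected subgraph, and every pair is joined by at least one edge of G. Contracting each set to a single vertex therefore yields K_{4} as a minor, and since treewidth is minor-monotone, tw(G) ≥ tw(K_{4}) = 3. Combining the bounds, tw(G) = 3.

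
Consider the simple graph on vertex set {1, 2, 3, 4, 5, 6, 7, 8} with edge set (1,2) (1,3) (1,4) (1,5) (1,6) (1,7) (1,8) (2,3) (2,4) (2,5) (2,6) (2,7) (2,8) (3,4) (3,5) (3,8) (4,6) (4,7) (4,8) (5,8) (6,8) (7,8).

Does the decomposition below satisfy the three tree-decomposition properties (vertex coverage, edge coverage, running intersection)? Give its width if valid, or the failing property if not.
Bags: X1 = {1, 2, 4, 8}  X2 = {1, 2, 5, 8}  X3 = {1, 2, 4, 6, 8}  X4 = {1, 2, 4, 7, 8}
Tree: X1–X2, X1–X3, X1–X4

A tree decomposition must satisfy three properties: every vertex lies in some bag; for every edge, both endpoints lie together in some bag; and for every vertex, the bags containing it form a connected subtree. Here vertex 3 appears in no bag, so the decomposition is invalid.

No — vertex 3 appears in no bag.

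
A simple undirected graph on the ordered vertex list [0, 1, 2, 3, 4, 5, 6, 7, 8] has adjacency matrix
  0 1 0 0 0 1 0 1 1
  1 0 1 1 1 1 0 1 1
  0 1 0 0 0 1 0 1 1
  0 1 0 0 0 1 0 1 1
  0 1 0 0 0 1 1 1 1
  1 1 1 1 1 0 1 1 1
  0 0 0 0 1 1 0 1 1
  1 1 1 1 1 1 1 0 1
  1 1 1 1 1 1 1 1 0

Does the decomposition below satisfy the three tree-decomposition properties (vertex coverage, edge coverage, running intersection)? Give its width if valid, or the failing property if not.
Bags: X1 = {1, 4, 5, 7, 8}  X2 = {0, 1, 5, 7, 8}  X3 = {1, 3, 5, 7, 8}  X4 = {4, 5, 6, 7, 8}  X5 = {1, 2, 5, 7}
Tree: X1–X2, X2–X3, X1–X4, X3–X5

A tree decomposition must satisfy three properties: every vertex lies in some bag; for every edge, both endpoints lie together in some bag; and for every vertex, the bags containing it form a connected subtree. Here edge (8,2) lies in no bag, so the decomposition is invalid.

No — edge (8,2) lies in no bag.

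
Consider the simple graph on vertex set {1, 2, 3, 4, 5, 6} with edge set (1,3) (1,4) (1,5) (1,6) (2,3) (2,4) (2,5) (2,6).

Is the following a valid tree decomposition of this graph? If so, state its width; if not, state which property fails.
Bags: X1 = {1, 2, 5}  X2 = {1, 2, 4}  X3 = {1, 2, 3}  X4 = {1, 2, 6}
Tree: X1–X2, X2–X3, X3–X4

Yes; width 2.

Checking the three conditions: (i) the bags cover all of {1, 2, 3, 4, 5, 6}; (ii) for each edge, some bag contains both endpoints; (iii) the bags containing any fixed vertex form a subtree. All hold, so the decomposition is valid with width 3 − 1 = 2.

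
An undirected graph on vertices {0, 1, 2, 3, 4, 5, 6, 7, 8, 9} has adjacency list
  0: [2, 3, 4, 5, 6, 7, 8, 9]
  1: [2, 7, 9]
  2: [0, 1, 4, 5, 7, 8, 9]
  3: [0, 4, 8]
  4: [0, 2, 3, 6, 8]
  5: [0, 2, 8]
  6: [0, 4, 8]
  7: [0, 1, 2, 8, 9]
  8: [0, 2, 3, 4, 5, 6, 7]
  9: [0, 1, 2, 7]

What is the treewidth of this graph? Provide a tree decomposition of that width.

Treewidth 3.
One optimal decomposition is:
Bags: B1 = {0, 2, 7, 9}  B2 = {0, 2, 7, 8}  B3 = {0, 2, 4, 8}  B4 = {0, 4, 6, 8}  B5 = {0, 2, 5, 8}  B6 = {0, 3, 4, 8}  B7 = {1, 2, 7, 9}
Tree: B1–B2, B2–B3, B3–B4, B3–B5, B3–B6, B1–B7

Each bag holds 4 vertices, so the decomposition has width 3, which upper-bounds the treewidth. For the lower bound, the 4 vertices {0, 2, 4, 8} are pairwise adjacent, and any tree decomposition puts a clique entirely inside one bag — forcing width ≥ 3. The upper and lower bounds meet at 3, so that is the treewidth.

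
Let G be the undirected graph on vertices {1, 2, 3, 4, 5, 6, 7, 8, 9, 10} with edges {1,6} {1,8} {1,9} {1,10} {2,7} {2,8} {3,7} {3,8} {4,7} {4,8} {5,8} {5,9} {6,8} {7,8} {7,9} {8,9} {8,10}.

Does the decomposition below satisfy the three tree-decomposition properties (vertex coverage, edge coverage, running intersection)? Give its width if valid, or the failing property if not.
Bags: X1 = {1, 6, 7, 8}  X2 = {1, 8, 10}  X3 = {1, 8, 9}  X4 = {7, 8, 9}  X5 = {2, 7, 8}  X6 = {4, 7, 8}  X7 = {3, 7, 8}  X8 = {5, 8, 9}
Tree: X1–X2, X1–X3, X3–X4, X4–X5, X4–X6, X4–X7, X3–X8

A tree decomposition must satisfy three properties: every vertex lies in some bag; for every edge, both endpoints lie together in some bag; and for every vertex, the bags containing it form a connected subtree. Here bags containing vertex 7 are not connected in the tree, so the decomposition is invalid.

No — bags containing vertex 7 are not connected in the tree.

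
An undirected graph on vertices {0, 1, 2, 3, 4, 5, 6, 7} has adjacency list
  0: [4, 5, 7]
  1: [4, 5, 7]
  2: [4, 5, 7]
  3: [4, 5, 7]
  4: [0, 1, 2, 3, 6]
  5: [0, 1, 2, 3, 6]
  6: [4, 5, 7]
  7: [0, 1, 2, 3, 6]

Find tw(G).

A width-3 tree decomposition is:
Bags: B1 = {3, 4, 5, 7}  B2 = {4, 5, 6, 7}  B3 = {0, 4, 5, 7}  B4 = {1, 4, 5, 7}  B5 = {2, 4, 5, 7}
Tree: B1–B2, B2–B3, B3–B4, B4–B5
Each bag holds 4 vertices, so the decomposition has width 3, which upper-bounds the treewidth. For the lower bound: the 4 vertex sets {3,5}, {4,6}, {7}, {0} are disjoint, each induces a connected subgraph, and every pair is joined by at least one edge of G. Contracting each set to a single vertex therefore yields K_{4} as a minor, and since treewidth is minor-monotone, tw(G) ≥ tw(K_{4}) = 3. The upper and lower bounds meet at 3, so that is the treewidth.

3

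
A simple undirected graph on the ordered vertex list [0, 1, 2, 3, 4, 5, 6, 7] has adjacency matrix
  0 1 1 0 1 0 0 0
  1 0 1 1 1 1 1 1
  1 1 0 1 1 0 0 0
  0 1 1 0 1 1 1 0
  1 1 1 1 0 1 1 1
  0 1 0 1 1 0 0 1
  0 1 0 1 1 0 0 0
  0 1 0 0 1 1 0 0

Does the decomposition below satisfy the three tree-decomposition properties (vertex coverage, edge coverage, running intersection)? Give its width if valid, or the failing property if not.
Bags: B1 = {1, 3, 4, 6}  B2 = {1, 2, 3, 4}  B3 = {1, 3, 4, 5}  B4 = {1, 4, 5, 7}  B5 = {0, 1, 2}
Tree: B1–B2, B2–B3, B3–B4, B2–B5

A tree decomposition must satisfy three properties: every vertex lies in some bag; for every edge, both endpoints lie together in some bag; and for every vertex, the bags containing it form a connected subtree. Here edge (4,0) lies in no bag, so the decomposition is invalid.

No — edge (4,0) lies in no bag.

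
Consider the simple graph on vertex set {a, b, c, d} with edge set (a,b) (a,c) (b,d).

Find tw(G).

1

A width-1 tree decomposition is:
Bags: B1 = {a, c}  B2 = {a, b}  B3 = {b, d}
Tree: B1–B2, B2–B3
Each bag holds 2 vertices, so the decomposition has width 1, which upper-bounds the treewidth. Since G has at least one edge (e.g. a–c), it is not an edgeless graph, so tw(G) ≥ 1. The upper and lower bounds meet at 1, so that is the treewidth.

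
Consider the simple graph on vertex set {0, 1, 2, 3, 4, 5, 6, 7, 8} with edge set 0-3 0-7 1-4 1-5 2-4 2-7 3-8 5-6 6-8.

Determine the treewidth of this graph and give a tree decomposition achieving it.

Treewidth 2.
Bags: B1 = {2, 4, 7}  B2 = {0, 4, 7}  B3 = {0, 3, 4}  B4 = {3, 4, 8}  B5 = {4, 6, 8}  B6 = {4, 5, 6}  B7 = {1, 4, 5}
Tree: B1–B2, B2–B3, B3–B4, B4–B5, B5–B6, B6–B7

The largest bag has 3 vertices, giving width 2; this decomposition certifies tw(G) ≤ 2. Since 4–2–7–0–3–8–6–5–1–4 is a cycle in G, G is not acyclic. Forests are exactly the graphs of treewidth ≤ 1, so tw(G) ≥ 2. Combining the bounds, tw(G) = 2.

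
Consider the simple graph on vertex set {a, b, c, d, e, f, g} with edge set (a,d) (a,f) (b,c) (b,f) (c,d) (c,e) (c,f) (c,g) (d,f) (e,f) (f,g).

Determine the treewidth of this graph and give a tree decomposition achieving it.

Treewidth 2.
One optimal decomposition is:
Bags: B1 = {c, f, g}  B2 = {b, c, f}  B3 = {c, d, f}  B4 = {c, e, f}  B5 = {a, d, f}
Tree: B1–B2, B2–B3, B3–B4, B3–B5

Each bag holds 3 vertices, so the decomposition has width 2, which upper-bounds the treewidth. On the other hand G contains the 3-clique {c, d, f}. A clique must lie in a single bag of any decomposition, so no decomposition can have width below 2. Combining the bounds, tw(G) = 2.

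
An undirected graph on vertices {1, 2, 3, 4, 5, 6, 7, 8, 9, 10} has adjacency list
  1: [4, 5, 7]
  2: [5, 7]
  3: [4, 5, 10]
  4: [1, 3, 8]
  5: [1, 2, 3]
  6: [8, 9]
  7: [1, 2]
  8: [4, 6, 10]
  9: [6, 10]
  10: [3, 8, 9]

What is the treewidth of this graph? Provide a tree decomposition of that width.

Treewidth 2.
Bags: B1 = {2, 5, 7}  B2 = {1, 5, 7}  B3 = {1, 3, 5}  B4 = {1, 3, 4}  B5 = {3, 4, 10}  B6 = {4, 8, 10}  B7 = {8, 9, 10}  B8 = {6, 8, 9}
Tree: B1–B2, B2–B3, B3–B4, B4–B5, B5–B6, B6–B7, B7–B8

Every bag has size at most 3, so the width is 3 − 1 = 2 and tw(G) ≤ 2. Since 2–7–1–5–2 is a cycle in G, G is not acyclic. Forests are exactly the graphs of treewidth ≤ 1, so tw(G) ≥ 2. Hence tw(G) = 2 exactly.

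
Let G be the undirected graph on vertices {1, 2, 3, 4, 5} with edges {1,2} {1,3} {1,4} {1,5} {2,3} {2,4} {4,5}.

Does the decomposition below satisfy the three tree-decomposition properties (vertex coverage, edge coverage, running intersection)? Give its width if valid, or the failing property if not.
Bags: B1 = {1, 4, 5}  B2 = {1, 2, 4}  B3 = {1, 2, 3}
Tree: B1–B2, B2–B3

Yes; width 2.

Every vertex of G appears in some bag (union = {1, 2, 3, 4, 5}); every edge is covered by a bag; and for each vertex v the set of bags containing v is connected in the bag tree. The decomposition is therefore valid. The largest bag has 3 vertices, so the width is 2.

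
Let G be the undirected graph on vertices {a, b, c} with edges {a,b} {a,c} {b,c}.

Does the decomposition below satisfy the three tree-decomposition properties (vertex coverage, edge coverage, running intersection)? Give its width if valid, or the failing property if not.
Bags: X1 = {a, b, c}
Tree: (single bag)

Checking the three conditions: (i) the bags cover all of {a, b, c}; (ii) for each edge, some bag contains both endpoints; (iii) the bags containing any fixed vertex form a subtree. All hold, so the decomposition is valid with width 3 − 1 = 2.

Yes; width 2.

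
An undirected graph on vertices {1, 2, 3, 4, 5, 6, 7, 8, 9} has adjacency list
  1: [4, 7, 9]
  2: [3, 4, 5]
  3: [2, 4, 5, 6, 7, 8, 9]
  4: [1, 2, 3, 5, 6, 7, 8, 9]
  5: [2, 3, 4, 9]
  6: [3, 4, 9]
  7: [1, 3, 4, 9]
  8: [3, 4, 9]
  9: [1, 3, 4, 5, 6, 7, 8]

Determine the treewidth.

3

A width-3 tree decomposition is:
Bags: B1 = {3, 4, 6, 9}  B2 = {3, 4, 5, 9}  B3 = {2, 3, 4, 5}  B4 = {3, 4, 8, 9}  B5 = {3, 4, 7, 9}  B6 = {1, 4, 7, 9}
Tree: B1–B2, B2–B3, B2–B4, B2–B5, B5–B6
Each bag holds 4 vertices, so the decomposition has width 3, which upper-bounds the treewidth. For the lower bound, the 4 vertices {1, 4, 7, 9} are pairwise adjacent, and any tree decomposition puts a clique entirely inside one bag — forcing width ≥ 3. Combining the bounds, tw(G) = 3.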